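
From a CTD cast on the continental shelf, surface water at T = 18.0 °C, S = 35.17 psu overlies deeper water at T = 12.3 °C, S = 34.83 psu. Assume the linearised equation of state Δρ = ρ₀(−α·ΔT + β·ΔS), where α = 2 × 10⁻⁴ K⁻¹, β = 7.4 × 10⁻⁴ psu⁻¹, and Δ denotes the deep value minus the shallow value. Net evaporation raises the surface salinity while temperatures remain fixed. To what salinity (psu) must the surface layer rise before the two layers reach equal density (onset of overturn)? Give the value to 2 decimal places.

36.37 psu

Neutral buoyancy requires −α(T_deep − T_surf) + β(S_deep − S_surf′) = 0.
S_surf′ = S_deep − (α/β)·ΔT = 34.83 − (2 × 10⁻⁴/7.4 × 10⁻⁴)·(-5.7) = 36.3705 psu.
Increase required: 36.3705 − 35.17 = 1.2005 psu.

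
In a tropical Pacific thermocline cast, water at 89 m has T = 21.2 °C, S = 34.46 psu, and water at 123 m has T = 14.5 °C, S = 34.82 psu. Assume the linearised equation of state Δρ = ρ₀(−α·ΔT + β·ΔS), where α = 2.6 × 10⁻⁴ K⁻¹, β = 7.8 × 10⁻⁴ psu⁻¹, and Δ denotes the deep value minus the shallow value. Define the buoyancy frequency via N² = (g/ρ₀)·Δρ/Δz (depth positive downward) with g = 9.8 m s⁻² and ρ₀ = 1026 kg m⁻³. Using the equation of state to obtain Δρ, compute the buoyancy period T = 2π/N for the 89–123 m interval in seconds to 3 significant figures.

260 s

ΔT = -6.7 K, ΔS = +0.36 psu (deep − shallow).
Δρ/ρ₀ = −αΔT + βΔS = 1.742 × 10⁻³ + 2.808 × 10⁻⁴ = 2.0228 × 10⁻³, so Δρ ≈ 2.075 kg m⁻³.
N² = (g/ρ₀)·Δρ/Δz = g·(Δρ/ρ₀)/Δz = 9.8 × 2.0228 × 10⁻³ / 34 = 5.8304 × 10⁻⁴ s⁻².
N = √(5.8304 × 10⁻⁴) = 0.024146 rad s⁻¹ → T = 2π/N = 260.22 s ≈ 260 s.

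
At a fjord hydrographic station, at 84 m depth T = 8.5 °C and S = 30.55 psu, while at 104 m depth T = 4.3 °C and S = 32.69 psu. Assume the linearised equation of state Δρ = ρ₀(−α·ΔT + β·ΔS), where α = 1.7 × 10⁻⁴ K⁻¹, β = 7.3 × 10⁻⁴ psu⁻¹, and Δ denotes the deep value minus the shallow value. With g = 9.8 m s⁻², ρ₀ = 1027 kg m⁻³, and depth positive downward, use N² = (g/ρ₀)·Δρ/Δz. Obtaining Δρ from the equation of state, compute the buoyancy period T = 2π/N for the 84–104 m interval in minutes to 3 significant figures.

ΔT = -4.2 K, ΔS = +2.14 psu (deep − shallow).
Δρ/ρ₀ = −αΔT + βΔS = 7.14 × 10⁻⁴ + 1.5622 × 10⁻³ = 2.2762 × 10⁻³, so Δρ ≈ 2.338 kg m⁻³.
N² = (g/ρ₀)·Δρ/Δz = g·(Δρ/ρ₀)/Δz = 9.8 × 2.2762 × 10⁻³ / 20 = 1.1153 × 10⁻³ s⁻².
N = √(1.1153 × 10⁻³) = 0.033396 rad s⁻¹ → T = 2π/N = 188.14 s = 3.1357 min ≈ 3.14 min.

3.14 min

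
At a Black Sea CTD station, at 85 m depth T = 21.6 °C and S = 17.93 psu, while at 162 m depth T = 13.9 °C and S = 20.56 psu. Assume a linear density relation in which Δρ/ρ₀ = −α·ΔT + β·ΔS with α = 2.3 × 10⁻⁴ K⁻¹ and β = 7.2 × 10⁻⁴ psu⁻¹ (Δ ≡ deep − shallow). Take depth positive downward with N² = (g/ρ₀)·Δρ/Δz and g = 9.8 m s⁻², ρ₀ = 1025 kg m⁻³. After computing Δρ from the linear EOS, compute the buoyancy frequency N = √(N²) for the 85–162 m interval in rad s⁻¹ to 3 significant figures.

ΔT = -7.7 K, ΔS = +2.63 psu (deep − shallow).
Δρ/ρ₀ = −αΔT + βΔS = 1.771 × 10⁻³ + 1.8936 × 10⁻³ = 3.6646 × 10⁻³, so Δρ ≈ 3.756 kg m⁻³.
N² = (g/ρ₀)·Δρ/Δz = g·(Δρ/ρ₀)/Δz = 9.8 × 3.6646 × 10⁻³ / 77 = 4.6640 × 10⁻⁴ s⁻².
N = √(4.6640 × 10⁻⁴) = 0.021596 rad s⁻¹ ≈ 0.0216 rad s⁻¹.

0.0216 rad s⁻¹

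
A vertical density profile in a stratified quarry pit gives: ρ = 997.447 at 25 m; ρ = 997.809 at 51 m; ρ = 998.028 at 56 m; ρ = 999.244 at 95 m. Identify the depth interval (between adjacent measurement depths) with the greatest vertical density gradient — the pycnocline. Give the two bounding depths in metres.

Compute the density gradient over each adjacent pair:
  25–51 m: Δρ/Δz = 0.362/26 = 0.014 kg m⁻⁴
  51–56 m: Δρ/Δz = 0.219/5 = 0.044 kg m⁻⁴
  56–95 m: Δρ/Δz = 1.216/39 = 0.031 kg m⁻⁴
The largest gradient is in the 51–56 m interval — the pycnocline.

51–56 m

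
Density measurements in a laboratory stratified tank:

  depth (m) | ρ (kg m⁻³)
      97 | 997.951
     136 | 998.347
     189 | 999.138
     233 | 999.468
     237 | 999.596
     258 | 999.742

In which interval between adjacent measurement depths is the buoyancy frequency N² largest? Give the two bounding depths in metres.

Compute the density gradient over each adjacent pair:
  97–136 m: Δρ/Δz = 0.396/39 = 0.010 kg m⁻⁴
  136–189 m: Δρ/Δz = 0.791/53 = 0.015 kg m⁻⁴
  189–233 m: Δρ/Δz = 0.330/44 = 7.5 × 10⁻³ kg m⁻⁴
  233–237 m: Δρ/Δz = 0.128/4 = 0.032 kg m⁻⁴
  237–258 m: Δρ/Δz = 0.146/21 = 7.0 × 10⁻³ kg m⁻⁴
The largest gradient is in the 233–237 m interval — the pycnocline.

233–237 m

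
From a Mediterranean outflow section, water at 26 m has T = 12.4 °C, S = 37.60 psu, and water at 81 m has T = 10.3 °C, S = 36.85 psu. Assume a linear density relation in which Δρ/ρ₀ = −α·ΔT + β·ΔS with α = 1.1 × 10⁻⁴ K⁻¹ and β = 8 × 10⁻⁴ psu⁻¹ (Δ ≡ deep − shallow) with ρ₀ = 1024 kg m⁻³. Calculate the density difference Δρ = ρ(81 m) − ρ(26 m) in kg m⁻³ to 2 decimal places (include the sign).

-0.38 kg m⁻³

ΔT = -2.1 K, ΔS = -0.75 psu (deep − shallow).
Δρ/ρ₀ = −(1.1 × 10⁻⁴)(-2.1) + (8 × 10⁻⁴)(-0.75) = -3.69 × 10⁻⁴.
Δρ = 1024 × (-3.69 × 10⁻⁴) = -0.38 kg m⁻³.
Negative Δρ: lighter below, statically unstable.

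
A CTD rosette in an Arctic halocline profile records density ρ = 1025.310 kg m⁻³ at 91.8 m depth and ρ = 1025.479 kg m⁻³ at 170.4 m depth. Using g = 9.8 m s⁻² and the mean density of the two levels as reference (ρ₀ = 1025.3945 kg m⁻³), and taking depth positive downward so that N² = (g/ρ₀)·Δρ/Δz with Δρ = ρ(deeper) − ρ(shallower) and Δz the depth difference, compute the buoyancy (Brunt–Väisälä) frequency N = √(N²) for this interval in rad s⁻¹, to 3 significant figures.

Δρ = 1025.479 − 1025.310 = 0.169 kg m⁻³ over Δz = 170.4 − 91.8 = 78.6 m.
N² = (9.8/1025.3945) × (0.169/78.6) = 2.0549 × 10⁻⁵ s⁻².
N = √(2.0549 × 10⁻⁵) = 4.5331 × 10⁻³ rad s⁻¹ ≈ 4.53 × 10⁻³ rad s⁻¹.

4.53 × 10⁻³ rad s⁻¹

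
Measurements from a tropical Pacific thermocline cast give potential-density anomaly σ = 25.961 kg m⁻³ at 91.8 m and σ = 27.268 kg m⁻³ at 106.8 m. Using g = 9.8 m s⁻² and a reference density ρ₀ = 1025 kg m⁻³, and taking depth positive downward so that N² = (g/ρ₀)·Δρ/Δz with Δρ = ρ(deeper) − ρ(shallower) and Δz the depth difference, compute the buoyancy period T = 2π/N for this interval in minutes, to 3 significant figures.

Δρ = 1027.268 − 1025.961 = 1.307 kg m⁻³ over Δz = 106.8 − 91.8 = 15 m.
N² = (9.8/1025) × (1.307/15) = 8.3308 × 10⁻⁴ s⁻².
N = √(8.3308 × 10⁻⁴) = 0.028863 rad s⁻¹, so T = 2π/N = 217.69 s = 3.6282 min ≈ 3.63 min.

3.63 min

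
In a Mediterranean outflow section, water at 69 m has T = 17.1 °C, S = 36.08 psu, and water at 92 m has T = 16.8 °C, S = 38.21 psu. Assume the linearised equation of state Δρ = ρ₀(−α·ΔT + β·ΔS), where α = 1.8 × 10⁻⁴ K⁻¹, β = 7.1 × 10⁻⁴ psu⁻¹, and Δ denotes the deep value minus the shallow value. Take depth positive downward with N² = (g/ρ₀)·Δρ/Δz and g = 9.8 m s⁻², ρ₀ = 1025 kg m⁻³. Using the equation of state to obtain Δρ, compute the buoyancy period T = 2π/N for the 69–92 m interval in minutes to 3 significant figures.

4.05 min

ΔT = -0.3 K, ΔS = +2.13 psu (deep − shallow).
Δρ/ρ₀ = −αΔT + βΔS = 5.40 × 10⁻⁵ + 1.5123 × 10⁻³ = 1.5663 × 10⁻³, so Δρ ≈ 1.605 kg m⁻³.
N² = (g/ρ₀)·Δρ/Δz = g·(Δρ/ρ₀)/Δz = 9.8 × 1.5663 × 10⁻³ / 23 = 6.6738 × 10⁻⁴ s⁻².
N = √(6.6738 × 10⁻⁴) = 0.025834 rad s⁻¹ → T = 2π/N = 243.21 s = 4.0535 min ≈ 4.05 min.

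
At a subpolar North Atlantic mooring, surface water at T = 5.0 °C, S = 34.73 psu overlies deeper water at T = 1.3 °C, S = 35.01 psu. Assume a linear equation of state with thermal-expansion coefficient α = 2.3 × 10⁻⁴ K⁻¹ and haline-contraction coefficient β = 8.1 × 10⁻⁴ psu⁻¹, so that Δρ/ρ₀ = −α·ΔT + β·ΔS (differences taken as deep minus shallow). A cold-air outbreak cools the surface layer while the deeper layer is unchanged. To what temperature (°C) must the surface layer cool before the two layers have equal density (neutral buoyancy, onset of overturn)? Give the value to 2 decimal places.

0.31 °C

Neutral buoyancy requires Δρ = 0, i.e. −α(T_deep − T_surf′) + β(S_deep − S_surf) = 0.
T_surf′ = T_deep − (β/α)·ΔS = 1.3 − (8.1 × 10⁻⁴/2.3 × 10⁻⁴)·(+0.28) = 0.3139 °C.
Cooling required: 5.0 − (0.3139) = 4.6861 °C.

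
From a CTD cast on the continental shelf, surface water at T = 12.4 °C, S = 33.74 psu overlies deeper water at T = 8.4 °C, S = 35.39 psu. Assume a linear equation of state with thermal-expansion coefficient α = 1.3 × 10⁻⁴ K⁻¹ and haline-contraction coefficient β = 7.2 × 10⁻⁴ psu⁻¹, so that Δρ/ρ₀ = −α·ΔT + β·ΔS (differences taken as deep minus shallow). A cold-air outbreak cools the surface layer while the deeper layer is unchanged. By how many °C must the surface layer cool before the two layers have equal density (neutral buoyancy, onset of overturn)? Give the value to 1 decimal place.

Neutral buoyancy requires Δρ = 0, i.e. −α(T_deep − T_surf′) + β(S_deep − S_surf) = 0.
T_surf′ = T_deep − (β/α)·ΔS = 8.4 − (7.2 × 10⁻⁴/1.3 × 10⁻⁴)·(+1.65) = -0.738 °C.
Cooling required: 12.4 − (-0.738) = 13.138 °C.

13.1 °C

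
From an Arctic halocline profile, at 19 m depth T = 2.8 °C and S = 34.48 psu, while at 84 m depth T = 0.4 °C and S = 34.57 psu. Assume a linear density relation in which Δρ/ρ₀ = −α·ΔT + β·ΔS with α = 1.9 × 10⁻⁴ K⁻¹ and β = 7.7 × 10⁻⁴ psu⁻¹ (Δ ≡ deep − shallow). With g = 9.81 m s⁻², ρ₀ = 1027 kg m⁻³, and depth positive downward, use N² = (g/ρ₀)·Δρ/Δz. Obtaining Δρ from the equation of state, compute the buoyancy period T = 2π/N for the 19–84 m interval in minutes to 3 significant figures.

ΔT = -2.4 K, ΔS = +0.09 psu (deep − shallow).
Δρ/ρ₀ = −αΔT + βΔS = 4.56 × 10⁻⁴ + 6.93 × 10⁻⁵ = 5.253 × 10⁻⁴, so Δρ ≈ 0.5395 kg m⁻³.
N² = (g/ρ₀)·Δρ/Δz = g·(Δρ/ρ₀)/Δz = 9.81 × 5.253 × 10⁻⁴ / 65 = 7.9280 × 10⁻⁵ s⁻².
N = √(7.9280 × 10⁻⁵) = 8.9039 × 10⁻³ rad s⁻¹ → T = 2π/N = 705.67 s = 11.761 min ≈ 11.8 min.

11.8 min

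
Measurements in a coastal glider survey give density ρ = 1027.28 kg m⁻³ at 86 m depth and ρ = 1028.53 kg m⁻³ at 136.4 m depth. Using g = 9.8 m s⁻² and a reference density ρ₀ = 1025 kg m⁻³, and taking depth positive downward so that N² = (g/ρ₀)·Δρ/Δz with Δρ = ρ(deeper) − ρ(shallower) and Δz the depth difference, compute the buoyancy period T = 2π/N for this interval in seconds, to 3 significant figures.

408 s

Δρ = 1028.53 − 1027.28 = 1.25 kg m⁻³ over Δz = 136.4 − 86 = 50.4 m.
N² = (9.8/1025) × (1.25/50.4) = 2.3713 × 10⁻⁴ s⁻².
N = √(2.3713 × 10⁻⁴) = 0.015399 rad s⁻¹, so T = 2π/N = 408.03 s ≈ 408 s.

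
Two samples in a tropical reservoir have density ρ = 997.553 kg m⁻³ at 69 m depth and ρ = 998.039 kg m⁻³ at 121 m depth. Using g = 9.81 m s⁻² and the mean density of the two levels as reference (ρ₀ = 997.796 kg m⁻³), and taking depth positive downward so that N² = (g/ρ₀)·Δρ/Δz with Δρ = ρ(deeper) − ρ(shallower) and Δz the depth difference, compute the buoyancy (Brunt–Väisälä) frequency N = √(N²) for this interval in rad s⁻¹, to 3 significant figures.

9.59 × 10⁻³ rad s⁻¹

Δρ = 998.039 − 997.553 = 0.486 kg m⁻³ over Δz = 121 − 69 = 52 m.
N² = (9.81/997.796) × (0.486/52) = 9.1888 × 10⁻⁵ s⁻².
N = √(9.1888 × 10⁻⁵) = 9.5858 × 10⁻³ rad s⁻¹ ≈ 9.59 × 10⁻³ rad s⁻¹.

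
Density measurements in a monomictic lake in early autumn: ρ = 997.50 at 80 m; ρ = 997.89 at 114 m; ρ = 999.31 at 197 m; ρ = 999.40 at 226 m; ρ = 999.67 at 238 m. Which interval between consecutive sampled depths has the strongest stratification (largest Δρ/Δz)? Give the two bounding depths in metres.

226–238 m

Compute the density gradient over each adjacent pair:
  80–114 m: Δρ/Δz = 0.39/34 = 0.011 kg m⁻⁴
  114–197 m: Δρ/Δz = 1.42/83 = 0.017 kg m⁻⁴
  197–226 m: Δρ/Δz = 0.09/29 = 3.1 × 10⁻³ kg m⁻⁴
  226–238 m: Δρ/Δz = 0.27/12 = 0.023 kg m⁻⁴
The largest gradient is in the 226–238 m interval — the pycnocline.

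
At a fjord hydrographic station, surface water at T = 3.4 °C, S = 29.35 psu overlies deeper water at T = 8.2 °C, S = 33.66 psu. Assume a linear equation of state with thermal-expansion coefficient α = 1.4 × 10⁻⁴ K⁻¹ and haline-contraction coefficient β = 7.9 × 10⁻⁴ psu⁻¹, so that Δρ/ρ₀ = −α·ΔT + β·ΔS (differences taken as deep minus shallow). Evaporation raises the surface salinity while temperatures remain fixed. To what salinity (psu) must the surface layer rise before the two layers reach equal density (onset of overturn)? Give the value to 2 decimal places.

Neutral buoyancy requires −α(T_deep − T_surf) + β(S_deep − S_surf′) = 0.
S_surf′ = S_deep − (α/β)·ΔT = 33.66 − (1.4 × 10⁻⁴/7.9 × 10⁻⁴)·(+4.8) = 32.8094 psu.
Increase required: 32.8094 − 29.35 = 3.4594 psu.

32.81 psu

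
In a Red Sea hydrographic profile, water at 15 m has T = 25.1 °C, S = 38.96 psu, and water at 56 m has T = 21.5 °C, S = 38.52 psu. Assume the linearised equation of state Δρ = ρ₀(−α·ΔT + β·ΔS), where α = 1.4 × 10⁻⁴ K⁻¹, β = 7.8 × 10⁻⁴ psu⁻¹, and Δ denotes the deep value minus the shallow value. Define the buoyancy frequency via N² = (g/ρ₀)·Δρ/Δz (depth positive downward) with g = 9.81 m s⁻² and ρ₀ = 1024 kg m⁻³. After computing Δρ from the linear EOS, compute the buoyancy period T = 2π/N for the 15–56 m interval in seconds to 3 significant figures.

1.01 × 10³ s

ΔT = -3.6 K, ΔS = -0.44 psu (deep − shallow).
Δρ/ρ₀ = −αΔT + βΔS = 5.04 × 10⁻⁴ − 3.432 × 10⁻⁴ = 1.608 × 10⁻⁴, so Δρ ≈ 0.1647 kg m⁻³.
N² = (g/ρ₀)·Δρ/Δz = g·(Δρ/ρ₀)/Δz = 9.81 × 1.608 × 10⁻⁴ / 41 = 3.8474 × 10⁻⁵ s⁻².
N = √(3.8474 × 10⁻⁵) = 6.2027 × 10⁻³ rad s⁻¹ → T = 2π/N = 1.0130 × 10³ s ≈ 1.01 × 10³ s.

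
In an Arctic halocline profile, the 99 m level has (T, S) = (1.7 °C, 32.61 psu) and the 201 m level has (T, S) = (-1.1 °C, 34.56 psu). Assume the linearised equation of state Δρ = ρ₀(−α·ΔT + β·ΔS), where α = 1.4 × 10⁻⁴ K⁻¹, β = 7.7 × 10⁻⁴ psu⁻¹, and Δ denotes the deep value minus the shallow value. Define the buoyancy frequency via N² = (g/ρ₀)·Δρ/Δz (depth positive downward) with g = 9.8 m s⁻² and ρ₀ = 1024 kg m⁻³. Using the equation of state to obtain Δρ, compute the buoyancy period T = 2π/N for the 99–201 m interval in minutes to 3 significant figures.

ΔT = -2.8 K, ΔS = +1.95 psu (deep − shallow).
Δρ/ρ₀ = −αΔT + βΔS = 3.92 × 10⁻⁴ + 1.5015 × 10⁻³ = 1.8935 × 10⁻³, so Δρ ≈ 1.939 kg m⁻³.
N² = (g/ρ₀)·Δρ/Δz = g·(Δρ/ρ₀)/Δz = 9.8 × 1.8935 × 10⁻³ / 102 = 1.8192 × 10⁻⁴ s⁻².
N = √(1.8192 × 10⁻⁴) = 0.013488 rad s⁻¹ → T = 2π/N = 465.84 s = 7.7640 min ≈ 7.76 min.

7.76 min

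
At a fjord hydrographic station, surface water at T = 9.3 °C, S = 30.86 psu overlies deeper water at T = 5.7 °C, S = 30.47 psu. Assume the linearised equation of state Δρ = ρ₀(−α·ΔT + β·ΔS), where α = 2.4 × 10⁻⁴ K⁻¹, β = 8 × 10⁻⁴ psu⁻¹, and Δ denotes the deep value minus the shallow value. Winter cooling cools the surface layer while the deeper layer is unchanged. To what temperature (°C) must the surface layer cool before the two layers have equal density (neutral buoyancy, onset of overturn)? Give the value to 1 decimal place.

Neutral buoyancy requires Δρ = 0, i.e. −α(T_deep − T_surf′) + β(S_deep − S_surf) = 0.
T_surf′ = T_deep − (β/α)·ΔS = 5.7 − (8 × 10⁻⁴/2.4 × 10⁻⁴)·(-0.39) = 7.000 °C.
Cooling required: 9.3 − (7.000) = 2.300 °C.

7.0 °C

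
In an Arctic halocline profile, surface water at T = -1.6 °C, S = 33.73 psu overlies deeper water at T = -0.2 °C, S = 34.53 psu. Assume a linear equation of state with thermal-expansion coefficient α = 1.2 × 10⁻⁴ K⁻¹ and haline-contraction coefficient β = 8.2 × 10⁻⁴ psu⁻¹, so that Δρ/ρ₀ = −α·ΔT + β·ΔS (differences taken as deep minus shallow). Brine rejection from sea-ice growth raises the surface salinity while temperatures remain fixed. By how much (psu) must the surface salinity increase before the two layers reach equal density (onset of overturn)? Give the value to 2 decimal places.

0.60 psu

Neutral buoyancy requires −α(T_deep − T_surf) + β(S_deep − S_surf′) = 0.
S_surf′ = S_deep − (α/β)·ΔT = 34.53 − (1.2 × 10⁻⁴/8.2 × 10⁻⁴)·(+1.4) = 34.3251 psu.
Increase required: 34.3251 − 33.73 = 0.5951 psu.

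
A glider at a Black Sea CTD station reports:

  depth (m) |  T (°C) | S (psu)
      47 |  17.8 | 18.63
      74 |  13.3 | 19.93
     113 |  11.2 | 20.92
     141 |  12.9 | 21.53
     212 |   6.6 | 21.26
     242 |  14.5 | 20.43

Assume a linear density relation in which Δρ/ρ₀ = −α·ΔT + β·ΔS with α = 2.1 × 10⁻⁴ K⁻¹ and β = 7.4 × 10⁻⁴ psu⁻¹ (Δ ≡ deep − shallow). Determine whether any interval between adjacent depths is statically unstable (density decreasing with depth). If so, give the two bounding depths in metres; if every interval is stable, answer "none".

212–242 m

Evaluate Δρ/ρ₀ = −αΔT + βΔS across each adjacent pair:
  47–74 m: −αΔT+βΔS = −(2.1 × 10⁻⁴)(-4.5)+(7.4 × 10⁻⁴)(+1.30) = 1.9 × 10⁻³ → stable
  74–113 m: −αΔT+βΔS = −(2.1 × 10⁻⁴)(-2.1)+(7.4 × 10⁻⁴)(+0.99) = 1.2 × 10⁻³ → stable
  113–141 m: −αΔT+βΔS = −(2.1 × 10⁻⁴)(+1.7)+(7.4 × 10⁻⁴)(+0.61) = 9.4 × 10⁻⁵ → stable
  141–212 m: −αΔT+βΔS = −(2.1 × 10⁻⁴)(-6.3)+(7.4 × 10⁻⁴)(-0.27) = 1.1 × 10⁻³ → stable
  212–242 m: −αΔT+βΔS = −(2.1 × 10⁻⁴)(+7.9)+(7.4 × 10⁻⁴)(-0.83) = -2.3 × 10⁻³ → UNSTABLE
The 212–242 m interval has Δρ < 0: lighter water underlies denser water.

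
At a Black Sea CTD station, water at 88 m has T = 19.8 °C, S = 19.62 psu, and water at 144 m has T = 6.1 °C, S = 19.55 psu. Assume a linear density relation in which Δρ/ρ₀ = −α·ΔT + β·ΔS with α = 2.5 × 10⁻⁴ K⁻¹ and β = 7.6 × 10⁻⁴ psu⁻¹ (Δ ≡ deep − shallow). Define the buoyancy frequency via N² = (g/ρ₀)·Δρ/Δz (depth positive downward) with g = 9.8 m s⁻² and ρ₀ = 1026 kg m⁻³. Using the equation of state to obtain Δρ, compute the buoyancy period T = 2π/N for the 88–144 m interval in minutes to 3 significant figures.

ΔT = -13.7 K, ΔS = -0.07 psu (deep − shallow).
Δρ/ρ₀ = −αΔT + βΔS = 3.425 × 10⁻³ − 5.32 × 10⁻⁵ = 3.3718 × 10⁻³, so Δρ ≈ 3.459 kg m⁻³.
N² = (g/ρ₀)·Δρ/Δz = g·(Δρ/ρ₀)/Δz = 9.8 × 3.3718 × 10⁻³ / 56 = 5.9006 × 10⁻⁴ s⁻².
N = √(5.9006 × 10⁻⁴) = 0.024291 rad s⁻¹ → T = 2π/N = 258.66 s = 4.3110 min ≈ 4.31 min.

4.31 min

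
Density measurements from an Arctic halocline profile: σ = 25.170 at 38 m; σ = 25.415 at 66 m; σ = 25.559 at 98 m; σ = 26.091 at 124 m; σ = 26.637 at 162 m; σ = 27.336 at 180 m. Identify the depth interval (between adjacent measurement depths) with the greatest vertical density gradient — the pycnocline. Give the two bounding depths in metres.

Compute the density gradient over each adjacent pair:
  38–66 m: Δρ/Δz = 0.245/28 = 8.7 × 10⁻³ kg m⁻⁴
  66–98 m: Δρ/Δz = 0.144/32 = 4.5 × 10⁻³ kg m⁻⁴
  98–124 m: Δρ/Δz = 0.532/26 = 0.020 kg m⁻⁴
  124–162 m: Δρ/Δz = 0.546/38 = 0.014 kg m⁻⁴
  162–180 m: Δρ/Δz = 0.699/18 = 0.039 kg m⁻⁴
The largest gradient is in the 162–180 m interval — the pycnocline.

162–180 m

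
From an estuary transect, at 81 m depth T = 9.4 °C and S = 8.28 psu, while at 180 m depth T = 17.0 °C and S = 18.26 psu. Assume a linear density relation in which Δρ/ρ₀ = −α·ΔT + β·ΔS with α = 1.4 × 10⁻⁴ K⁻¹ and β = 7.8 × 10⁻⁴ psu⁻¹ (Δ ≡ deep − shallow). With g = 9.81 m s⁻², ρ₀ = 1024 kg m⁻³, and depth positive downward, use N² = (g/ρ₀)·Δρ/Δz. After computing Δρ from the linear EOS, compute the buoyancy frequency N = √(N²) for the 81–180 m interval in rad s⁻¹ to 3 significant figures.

0.0258 rad s⁻¹

ΔT = +7.6 K, ΔS = +9.98 psu (deep − shallow).
Δρ/ρ₀ = −αΔT + βΔS = -1.064 × 10⁻³ + 7.7844 × 10⁻³ = 6.7204 × 10⁻³, so Δρ ≈ 6.882 kg m⁻³.
N² = (g/ρ₀)·Δρ/Δz = g·(Δρ/ρ₀)/Δz = 9.81 × 6.7204 × 10⁻³ / 99 = 6.6593 × 10⁻⁴ s⁻².
N = √(6.6593 × 10⁻⁴) = 0.025806 rad s⁻¹ ≈ 0.0258 rad s⁻¹.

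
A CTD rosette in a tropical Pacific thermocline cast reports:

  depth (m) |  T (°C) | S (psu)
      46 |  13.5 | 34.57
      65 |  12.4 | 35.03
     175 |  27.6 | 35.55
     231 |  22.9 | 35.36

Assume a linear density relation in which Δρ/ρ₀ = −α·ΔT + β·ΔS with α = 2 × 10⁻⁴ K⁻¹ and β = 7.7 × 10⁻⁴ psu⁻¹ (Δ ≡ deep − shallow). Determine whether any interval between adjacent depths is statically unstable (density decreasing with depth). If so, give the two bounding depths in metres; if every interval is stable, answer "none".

Evaluate Δρ/ρ₀ = −αΔT + βΔS across each adjacent pair:
  46–65 m: −αΔT+βΔS = −(2 × 10⁻⁴)(-1.1)+(7.7 × 10⁻⁴)(+0.46) = 5.7 × 10⁻⁴ → stable
  65–175 m: −αΔT+βΔS = −(2 × 10⁻⁴)(+15.2)+(7.7 × 10⁻⁴)(+0.52) = -2.6 × 10⁻³ → UNSTABLE
  175–231 m: −αΔT+βΔS = −(2 × 10⁻⁴)(-4.7)+(7.7 × 10⁻⁴)(-0.19) = 7.9 × 10⁻⁴ → stable
The 65–175 m interval has Δρ < 0: lighter water underlies denser water.

65–175 m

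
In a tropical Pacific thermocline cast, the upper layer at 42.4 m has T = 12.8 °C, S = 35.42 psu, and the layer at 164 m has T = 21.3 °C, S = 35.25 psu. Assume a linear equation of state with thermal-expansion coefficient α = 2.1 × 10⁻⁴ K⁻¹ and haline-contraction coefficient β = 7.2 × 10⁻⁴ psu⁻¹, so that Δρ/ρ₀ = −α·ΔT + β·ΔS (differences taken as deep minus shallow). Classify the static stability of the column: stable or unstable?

unstable

ΔT = 21.3 − 12.8 = +8.5 K and ΔS = 35.25 − 35.42 = -0.17 psu (deep − shallow).
−αΔT = -1.785 × 10⁻³; βΔS = -1.224 × 10⁻⁴; sum Δρ/ρ₀ = -1.9074 × 10⁻³.
Δρ/ρ₀ < 0, so Δρ < 0: deeper water is lighter → statically unstable; the column would overturn.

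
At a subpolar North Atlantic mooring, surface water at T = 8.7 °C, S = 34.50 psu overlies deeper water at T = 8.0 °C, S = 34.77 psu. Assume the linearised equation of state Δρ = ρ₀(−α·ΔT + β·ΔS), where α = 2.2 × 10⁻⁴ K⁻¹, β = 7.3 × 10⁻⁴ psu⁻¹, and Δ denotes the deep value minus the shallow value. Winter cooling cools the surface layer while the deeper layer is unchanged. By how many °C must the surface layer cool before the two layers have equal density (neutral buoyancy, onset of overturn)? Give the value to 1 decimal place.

Neutral buoyancy requires Δρ = 0, i.e. −α(T_deep − T_surf′) + β(S_deep − S_surf) = 0.
T_surf′ = T_deep − (β/α)·ΔS = 8.0 − (7.3 × 10⁻⁴/2.2 × 10⁻⁴)·(+0.27) = 7.104 °C.
Cooling required: 8.7 − (7.104) = 1.596 °C.

1.6 °C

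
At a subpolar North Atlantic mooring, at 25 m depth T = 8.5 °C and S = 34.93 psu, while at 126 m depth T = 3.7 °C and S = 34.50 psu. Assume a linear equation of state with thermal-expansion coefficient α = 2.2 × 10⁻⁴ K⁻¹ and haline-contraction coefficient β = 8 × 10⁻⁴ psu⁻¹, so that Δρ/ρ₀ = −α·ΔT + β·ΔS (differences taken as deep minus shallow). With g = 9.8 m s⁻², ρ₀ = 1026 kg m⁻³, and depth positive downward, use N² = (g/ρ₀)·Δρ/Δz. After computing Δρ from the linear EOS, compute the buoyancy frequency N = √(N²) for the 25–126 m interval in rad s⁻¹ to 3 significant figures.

8.31 × 10⁻³ rad s⁻¹

ΔT = -4.8 K, ΔS = -0.43 psu (deep − shallow).
Δρ/ρ₀ = −αΔT + βΔS = 1.056 × 10⁻³ − 3.44 × 10⁻⁴ = 7.12 × 10⁻⁴, so Δρ ≈ 0.7305 kg m⁻³.
N² = (g/ρ₀)·Δρ/Δz = g·(Δρ/ρ₀)/Δz = 9.8 × 7.12 × 10⁻⁴ / 101 = 6.9085 × 10⁻⁵ s⁻².
N = √(6.9085 × 10⁻⁵) = 8.3117 × 10⁻³ rad s⁻¹ ≈ 8.31 × 10⁻³ rad s⁻¹.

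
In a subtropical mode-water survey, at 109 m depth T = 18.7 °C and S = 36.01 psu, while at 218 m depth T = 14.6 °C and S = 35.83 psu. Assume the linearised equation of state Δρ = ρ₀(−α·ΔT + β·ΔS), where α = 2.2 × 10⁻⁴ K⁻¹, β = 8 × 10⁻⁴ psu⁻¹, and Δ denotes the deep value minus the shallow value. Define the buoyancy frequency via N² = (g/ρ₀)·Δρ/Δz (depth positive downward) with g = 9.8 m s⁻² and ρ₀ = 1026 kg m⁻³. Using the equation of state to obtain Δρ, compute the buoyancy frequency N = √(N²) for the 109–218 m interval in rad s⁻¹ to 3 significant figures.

ΔT = -4.1 K, ΔS = -0.18 psu (deep − shallow).
Δρ/ρ₀ = −αΔT + βΔS = 9.02 × 10⁻⁴ − 1.44 × 10⁻⁴ = 7.58 × 10⁻⁴, so Δρ ≈ 0.7777 kg m⁻³.
N² = (g/ρ₀)·Δρ/Δz = g·(Δρ/ρ₀)/Δz = 9.8 × 7.58 × 10⁻⁴ / 109 = 6.8150 × 10⁻⁵ s⁻².
N = √(6.8150 × 10⁻⁵) = 8.2553 × 10⁻³ rad s⁻¹ ≈ 8.26 × 10⁻³ rad s⁻¹.

8.26 × 10⁻³ rad s⁻¹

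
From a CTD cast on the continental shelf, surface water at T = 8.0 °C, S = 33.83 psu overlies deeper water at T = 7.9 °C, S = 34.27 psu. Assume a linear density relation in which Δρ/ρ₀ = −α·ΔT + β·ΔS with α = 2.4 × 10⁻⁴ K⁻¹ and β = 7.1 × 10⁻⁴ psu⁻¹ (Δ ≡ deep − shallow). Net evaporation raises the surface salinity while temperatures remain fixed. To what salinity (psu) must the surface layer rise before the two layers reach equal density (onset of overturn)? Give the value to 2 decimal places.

Neutral buoyancy requires −α(T_deep − T_surf) + β(S_deep − S_surf′) = 0.
S_surf′ = S_deep − (α/β)·ΔT = 34.27 − (2.4 × 10⁻⁴/7.1 × 10⁻⁴)·(-0.1) = 34.3038 psu.
Increase required: 34.3038 − 33.83 = 0.4738 psu.

34.30 psu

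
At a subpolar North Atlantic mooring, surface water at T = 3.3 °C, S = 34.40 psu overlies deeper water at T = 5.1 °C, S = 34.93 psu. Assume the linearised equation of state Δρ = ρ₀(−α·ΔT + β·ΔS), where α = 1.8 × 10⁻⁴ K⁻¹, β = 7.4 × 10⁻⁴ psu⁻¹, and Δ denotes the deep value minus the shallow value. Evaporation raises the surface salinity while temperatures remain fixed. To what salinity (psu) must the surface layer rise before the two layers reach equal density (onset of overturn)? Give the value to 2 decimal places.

34.49 psu

Neutral buoyancy requires −α(T_deep − T_surf) + β(S_deep − S_surf′) = 0.
S_surf′ = S_deep − (α/β)·ΔT = 34.93 − (1.8 × 10⁻⁴/7.4 × 10⁻⁴)·(+1.8) = 34.4922 psu.
Increase required: 34.4922 − 34.40 = 0.0922 psu.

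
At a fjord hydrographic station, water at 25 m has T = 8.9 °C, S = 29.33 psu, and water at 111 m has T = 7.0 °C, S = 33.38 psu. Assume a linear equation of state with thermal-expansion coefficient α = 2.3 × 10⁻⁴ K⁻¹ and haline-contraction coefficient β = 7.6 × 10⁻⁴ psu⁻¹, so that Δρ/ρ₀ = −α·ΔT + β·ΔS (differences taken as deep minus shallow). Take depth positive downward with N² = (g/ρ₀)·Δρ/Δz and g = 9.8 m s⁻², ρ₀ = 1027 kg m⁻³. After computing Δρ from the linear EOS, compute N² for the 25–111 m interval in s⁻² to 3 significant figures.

4.01 × 10⁻⁴ s⁻²

ΔT = -1.9 K, ΔS = +4.05 psu (deep − shallow).
Δρ/ρ₀ = −αΔT + βΔS = 4.37 × 10⁻⁴ + 3.078 × 10⁻³ = 3.515 × 10⁻³, so Δρ ≈ 3.610 kg m⁻³.
N² = (g/ρ₀)·Δρ/Δz = g·(Δρ/ρ₀)/Δz = 9.8 × 3.515 × 10⁻³ / 86 = 4.0055 × 10⁻⁴ s⁻² ≈ 4.01 × 10⁻⁴ s⁻².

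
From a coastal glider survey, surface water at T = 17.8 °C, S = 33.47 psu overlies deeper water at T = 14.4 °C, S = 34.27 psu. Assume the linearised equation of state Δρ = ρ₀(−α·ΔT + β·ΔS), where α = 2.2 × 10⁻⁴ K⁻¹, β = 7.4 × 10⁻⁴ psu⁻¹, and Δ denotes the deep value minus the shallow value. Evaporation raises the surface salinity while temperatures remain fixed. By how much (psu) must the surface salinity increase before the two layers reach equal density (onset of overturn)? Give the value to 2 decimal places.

Neutral buoyancy requires −α(T_deep − T_surf) + β(S_deep − S_surf′) = 0.
S_surf′ = S_deep − (α/β)·ΔT = 34.27 − (2.2 × 10⁻⁴/7.4 × 10⁻⁴)·(-3.4) = 35.2808 psu.
Increase required: 35.2808 − 33.47 = 1.8108 psu.

1.81 psu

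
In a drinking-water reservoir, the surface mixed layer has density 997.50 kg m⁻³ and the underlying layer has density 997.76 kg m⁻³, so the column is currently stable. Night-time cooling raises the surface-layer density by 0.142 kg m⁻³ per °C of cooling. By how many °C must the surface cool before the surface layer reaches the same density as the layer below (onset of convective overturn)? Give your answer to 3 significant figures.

Density deficit of the surface layer: 997.76 − 997.50 = 0.26 kg m⁻³.
Required change = 0.26 / 0.142 = 1.83 °C.

1.83 °C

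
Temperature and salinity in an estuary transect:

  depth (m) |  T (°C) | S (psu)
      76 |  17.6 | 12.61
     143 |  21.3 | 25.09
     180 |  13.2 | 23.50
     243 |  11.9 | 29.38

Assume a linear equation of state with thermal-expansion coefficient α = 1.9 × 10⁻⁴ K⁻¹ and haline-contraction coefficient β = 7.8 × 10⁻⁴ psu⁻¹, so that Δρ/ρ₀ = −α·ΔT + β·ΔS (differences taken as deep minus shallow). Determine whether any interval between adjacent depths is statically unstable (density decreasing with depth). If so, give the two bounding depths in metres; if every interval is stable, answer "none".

none

Evaluate Δρ/ρ₀ = −αΔT + βΔS across each adjacent pair:
  76–143 m: −αΔT+βΔS = −(1.9 × 10⁻⁴)(+3.7)+(7.8 × 10⁻⁴)(+12.48) = 9.0 × 10⁻³ → stable
  143–180 m: −αΔT+βΔS = −(1.9 × 10⁻⁴)(-8.1)+(7.8 × 10⁻⁴)(-1.59) = 3.0 × 10⁻⁴ → stable
  180–243 m: −αΔT+βΔS = −(1.9 × 10⁻⁴)(-1.3)+(7.8 × 10⁻⁴)(+5.88) = 4.8 × 10⁻³ → stable
Every interval has Δρ > 0: the column is stably stratified throughout.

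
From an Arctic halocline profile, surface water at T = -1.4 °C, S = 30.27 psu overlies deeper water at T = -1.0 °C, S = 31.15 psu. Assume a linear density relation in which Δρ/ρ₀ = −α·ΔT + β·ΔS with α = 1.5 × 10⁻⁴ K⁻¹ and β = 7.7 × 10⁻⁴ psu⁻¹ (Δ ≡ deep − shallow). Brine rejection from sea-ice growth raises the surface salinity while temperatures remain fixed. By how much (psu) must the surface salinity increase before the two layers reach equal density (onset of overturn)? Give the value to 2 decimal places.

Neutral buoyancy requires −α(T_deep − T_surf) + β(S_deep − S_surf′) = 0.
S_surf′ = S_deep − (α/β)·ΔT = 31.15 − (1.5 × 10⁻⁴/7.7 × 10⁻⁴)·(+0.4) = 31.0721 psu.
Increase required: 31.0721 − 30.27 = 0.8021 psu.

0.80 psu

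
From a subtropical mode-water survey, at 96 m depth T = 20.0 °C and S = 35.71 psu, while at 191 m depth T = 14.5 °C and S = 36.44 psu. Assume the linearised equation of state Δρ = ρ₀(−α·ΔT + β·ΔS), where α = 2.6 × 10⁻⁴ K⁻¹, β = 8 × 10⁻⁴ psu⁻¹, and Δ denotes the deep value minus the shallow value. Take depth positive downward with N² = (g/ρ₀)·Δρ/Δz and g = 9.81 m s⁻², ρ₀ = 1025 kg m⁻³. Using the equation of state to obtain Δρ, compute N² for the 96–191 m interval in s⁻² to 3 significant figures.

2.08 × 10⁻⁴ s⁻²

ΔT = -5.5 K, ΔS = +0.73 psu (deep − shallow).
Δρ/ρ₀ = −αΔT + βΔS = 1.43 × 10⁻³ + 5.84 × 10⁻⁴ = 2.014 × 10⁻³, so Δρ ≈ 2.064 kg m⁻³.
N² = (g/ρ₀)·Δρ/Δz = g·(Δρ/ρ₀)/Δz = 9.81 × 2.014 × 10⁻³ / 95 = 2.0797 × 10⁻⁴ s⁻² ≈ 2.08 × 10⁻⁴ s⁻².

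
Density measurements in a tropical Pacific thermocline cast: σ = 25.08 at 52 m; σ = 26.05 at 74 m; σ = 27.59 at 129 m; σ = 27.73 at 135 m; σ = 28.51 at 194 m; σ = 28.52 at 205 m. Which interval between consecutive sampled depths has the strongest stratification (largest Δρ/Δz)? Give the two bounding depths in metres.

Compute the density gradient over each adjacent pair:
  52–74 m: Δρ/Δz = 0.97/22 = 0.044 kg m⁻⁴
  74–129 m: Δρ/Δz = 1.54/55 = 0.028 kg m⁻⁴
  129–135 m: Δρ/Δz = 0.14/6 = 0.023 kg m⁻⁴
  135–194 m: Δρ/Δz = 0.78/59 = 0.013 kg m⁻⁴
  194–205 m: Δρ/Δz = 0.01/11 = 9.1 × 10⁻⁴ kg m⁻⁴
The largest gradient is in the 52–74 m interval — the pycnocline.

52–74 m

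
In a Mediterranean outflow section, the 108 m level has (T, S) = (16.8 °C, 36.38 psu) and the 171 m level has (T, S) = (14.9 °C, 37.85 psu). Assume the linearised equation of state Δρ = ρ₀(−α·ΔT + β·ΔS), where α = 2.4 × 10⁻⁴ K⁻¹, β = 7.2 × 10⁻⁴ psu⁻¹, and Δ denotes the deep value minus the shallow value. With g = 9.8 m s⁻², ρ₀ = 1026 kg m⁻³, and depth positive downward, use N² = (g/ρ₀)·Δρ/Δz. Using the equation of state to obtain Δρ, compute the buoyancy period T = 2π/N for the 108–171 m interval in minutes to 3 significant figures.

ΔT = -1.9 K, ΔS = +1.47 psu (deep − shallow).
Δρ/ρ₀ = −αΔT + βΔS = 4.56 × 10⁻⁴ + 1.0584 × 10⁻³ = 1.5144 × 10⁻³, so Δρ ≈ 1.554 kg m⁻³.
N² = (g/ρ₀)·Δρ/Δz = g·(Δρ/ρ₀)/Δz = 9.8 × 1.5144 × 10⁻³ / 63 = 2.3557 × 10⁻⁴ s⁻².
N = √(2.3557 × 10⁻⁴) = 0.015348 rad s⁻¹ → T = 2π/N = 409.38 s = 6.8230 min ≈ 6.82 min.

6.82 min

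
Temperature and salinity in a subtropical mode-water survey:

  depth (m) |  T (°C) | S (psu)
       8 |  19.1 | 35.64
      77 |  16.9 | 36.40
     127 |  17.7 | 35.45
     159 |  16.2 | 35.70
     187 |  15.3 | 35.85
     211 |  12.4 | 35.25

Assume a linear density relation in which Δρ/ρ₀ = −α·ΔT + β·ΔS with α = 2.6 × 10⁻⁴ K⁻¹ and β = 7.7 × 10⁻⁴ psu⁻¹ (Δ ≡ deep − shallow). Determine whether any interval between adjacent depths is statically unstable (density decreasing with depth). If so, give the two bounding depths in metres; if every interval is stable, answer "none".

77–127 m

Evaluate Δρ/ρ₀ = −αΔT + βΔS across each adjacent pair:
  8–77 m: −αΔT+βΔS = −(2.6 × 10⁻⁴)(-2.2)+(7.7 × 10⁻⁴)(+0.76) = 1.2 × 10⁻³ → stable
  77–127 m: −αΔT+βΔS = −(2.6 × 10⁻⁴)(+0.8)+(7.7 × 10⁻⁴)(-0.95) = -9.4 × 10⁻⁴ → UNSTABLE
  127–159 m: −αΔT+βΔS = −(2.6 × 10⁻⁴)(-1.5)+(7.7 × 10⁻⁴)(+0.25) = 5.8 × 10⁻⁴ → stable
  159–187 m: −αΔT+βΔS = −(2.6 × 10⁻⁴)(-0.9)+(7.7 × 10⁻⁴)(+0.15) = 3.5 × 10⁻⁴ → stable
  187–211 m: −αΔT+βΔS = −(2.6 × 10⁻⁴)(-2.9)+(7.7 × 10⁻⁴)(-0.60) = 2.9 × 10⁻⁴ → stable
The 77–127 m interval has Δρ < 0: lighter water underlies denser water.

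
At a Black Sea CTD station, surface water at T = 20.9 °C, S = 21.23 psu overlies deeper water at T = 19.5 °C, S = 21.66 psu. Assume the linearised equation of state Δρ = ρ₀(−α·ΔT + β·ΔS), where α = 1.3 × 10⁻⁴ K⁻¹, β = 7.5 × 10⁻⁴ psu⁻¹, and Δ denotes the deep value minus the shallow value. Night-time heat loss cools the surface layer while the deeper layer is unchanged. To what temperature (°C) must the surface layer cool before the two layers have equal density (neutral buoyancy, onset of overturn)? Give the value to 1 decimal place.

17.0 °C

Neutral buoyancy requires Δρ = 0, i.e. −α(T_deep − T_surf′) + β(S_deep − S_surf) = 0.
T_surf′ = T_deep − (β/α)·ΔS = 19.5 − (7.5 × 10⁻⁴/1.3 × 10⁻⁴)·(+0.43) = 17.019 °C.
Cooling required: 20.9 − (17.019) = 3.881 °C.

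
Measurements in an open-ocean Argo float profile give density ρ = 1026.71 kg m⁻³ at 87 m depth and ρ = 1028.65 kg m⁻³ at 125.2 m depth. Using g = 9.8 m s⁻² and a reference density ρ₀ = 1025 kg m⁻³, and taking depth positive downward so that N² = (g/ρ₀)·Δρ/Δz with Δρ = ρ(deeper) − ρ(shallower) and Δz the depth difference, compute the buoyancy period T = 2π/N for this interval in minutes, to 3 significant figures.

4.75 min

Δρ = 1028.65 − 1026.71 = 1.94 kg m⁻³ over Δz = 125.2 − 87 = 38.2 m.
N² = (9.8/1025) × (1.94/38.2) = 4.8556 × 10⁻⁴ s⁻².
N = √(4.8556 × 10⁻⁴) = 0.022035 rad s⁻¹, so T = 2π/N = 285.15 s = 4.7525 min ≈ 4.75 min.
Since Δρ > 0 the layer is stably stratified.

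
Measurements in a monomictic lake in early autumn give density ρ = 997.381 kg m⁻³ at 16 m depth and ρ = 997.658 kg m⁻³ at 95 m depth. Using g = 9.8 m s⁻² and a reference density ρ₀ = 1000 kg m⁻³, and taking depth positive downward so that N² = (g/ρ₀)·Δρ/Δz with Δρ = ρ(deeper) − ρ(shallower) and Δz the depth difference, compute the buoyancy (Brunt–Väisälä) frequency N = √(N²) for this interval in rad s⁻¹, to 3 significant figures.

5.86 × 10⁻³ rad s⁻¹

Δρ = 997.658 − 997.381 = 0.277 kg m⁻³ over Δz = 95 − 16 = 79 m.
N² = (9.8/1000) × (0.277/79) = 3.4362 × 10⁻⁵ s⁻².
N = √(3.4362 × 10⁻⁵) = 5.8619 × 10⁻³ rad s⁻¹ ≈ 5.86 × 10⁻³ rad s⁻¹.
N² > 0, so the interval is statically stable.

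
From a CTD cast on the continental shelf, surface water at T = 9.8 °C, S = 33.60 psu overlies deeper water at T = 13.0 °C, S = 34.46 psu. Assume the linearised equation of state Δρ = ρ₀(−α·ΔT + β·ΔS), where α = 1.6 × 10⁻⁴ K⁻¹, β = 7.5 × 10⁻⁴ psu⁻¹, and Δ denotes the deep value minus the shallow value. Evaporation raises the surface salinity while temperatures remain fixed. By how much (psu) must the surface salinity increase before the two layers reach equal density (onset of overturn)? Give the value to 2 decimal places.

0.18 psu

Neutral buoyancy requires −α(T_deep − T_surf) + β(S_deep − S_surf′) = 0.
S_surf′ = S_deep − (α/β)·ΔT = 34.46 − (1.6 × 10⁻⁴/7.5 × 10⁻⁴)·(+3.2) = 33.7773 psu.
Increase required: 33.7773 − 33.60 = 0.1773 psu.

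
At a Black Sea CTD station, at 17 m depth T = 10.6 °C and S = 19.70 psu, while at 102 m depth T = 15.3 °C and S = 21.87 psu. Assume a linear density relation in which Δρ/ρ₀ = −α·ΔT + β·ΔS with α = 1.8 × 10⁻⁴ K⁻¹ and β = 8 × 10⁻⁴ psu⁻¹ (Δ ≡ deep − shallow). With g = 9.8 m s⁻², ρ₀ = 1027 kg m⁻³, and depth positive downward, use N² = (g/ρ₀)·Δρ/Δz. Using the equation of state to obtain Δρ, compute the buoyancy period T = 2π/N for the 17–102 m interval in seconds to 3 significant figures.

620 s

ΔT = +4.7 K, ΔS = +2.17 psu (deep − shallow).
Δρ/ρ₀ = −αΔT + βΔS = -8.46 × 10⁻⁴ + 1.736 × 10⁻³ = 8.90 × 10⁻⁴, so Δρ ≈ 0.9140 kg m⁻³.
N² = (g/ρ₀)·Δρ/Δz = g·(Δρ/ρ₀)/Δz = 9.8 × 8.90 × 10⁻⁴ / 85 = 1.0261 × 10⁻⁴ s⁻².
N = √(1.0261 × 10⁻⁴) = 0.010130 rad s⁻¹ → T = 2π/N = 620.26 s ≈ 620 s.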